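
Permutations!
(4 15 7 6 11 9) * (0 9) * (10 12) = (0 9 4 15 7 6 11)(10 12) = [9, 1, 2, 3, 15, 5, 11, 6, 8, 4, 12, 0, 10, 13, 14, 7]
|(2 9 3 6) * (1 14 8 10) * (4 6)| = 20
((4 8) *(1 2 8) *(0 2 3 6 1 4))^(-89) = ((0 2 8)(1 3 6))^(-89) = (0 2 8)(1 3 6)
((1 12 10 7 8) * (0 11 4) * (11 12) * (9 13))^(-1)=((0 12 10 7 8 1 11 4)(9 13))^(-1)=(0 4 11 1 8 7 10 12)(9 13)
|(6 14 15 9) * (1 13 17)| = |(1 13 17)(6 14 15 9)| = 12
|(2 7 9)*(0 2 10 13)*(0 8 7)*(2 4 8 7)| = 4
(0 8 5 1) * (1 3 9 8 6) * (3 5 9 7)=(0 6 1)(3 7)(8 9)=[6, 0, 2, 7, 4, 5, 1, 3, 9, 8]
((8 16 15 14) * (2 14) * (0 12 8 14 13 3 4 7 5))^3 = (0 16 13 7 12 15 3 5 8 2 4)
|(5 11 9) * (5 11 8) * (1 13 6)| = 6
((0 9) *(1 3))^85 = (0 9)(1 3)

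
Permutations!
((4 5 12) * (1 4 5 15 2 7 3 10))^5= ((1 4 15 2 7 3 10)(5 12))^5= (1 3 2 4 10 7 15)(5 12)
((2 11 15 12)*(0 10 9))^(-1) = (0 9 10)(2 12 15 11)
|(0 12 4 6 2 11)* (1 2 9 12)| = |(0 1 2 11)(4 6 9 12)| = 4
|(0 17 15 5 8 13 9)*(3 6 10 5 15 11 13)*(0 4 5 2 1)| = |(0 17 11 13 9 4 5 8 3 6 10 2 1)| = 13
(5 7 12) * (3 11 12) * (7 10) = [0, 1, 2, 11, 4, 10, 6, 3, 8, 9, 7, 12, 5] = (3 11 12 5 10 7)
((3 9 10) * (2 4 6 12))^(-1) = ((2 4 6 12)(3 9 10))^(-1) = (2 12 6 4)(3 10 9)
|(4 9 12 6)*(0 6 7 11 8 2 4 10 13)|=28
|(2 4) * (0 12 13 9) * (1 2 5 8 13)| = |(0 12 1 2 4 5 8 13 9)| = 9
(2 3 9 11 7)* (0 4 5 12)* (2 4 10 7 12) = (0 10 7 4 5 2 3 9 11 12) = [10, 1, 3, 9, 5, 2, 6, 4, 8, 11, 7, 12, 0]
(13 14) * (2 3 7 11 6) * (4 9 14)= (2 3 7 11 6)(4 9 14 13)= [0, 1, 3, 7, 9, 5, 2, 11, 8, 14, 10, 6, 12, 4, 13]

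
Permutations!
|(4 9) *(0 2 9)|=4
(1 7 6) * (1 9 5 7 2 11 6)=[0, 2, 11, 3, 4, 7, 9, 1, 8, 5, 10, 6]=(1 2 11 6 9 5 7)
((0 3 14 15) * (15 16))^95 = ((0 3 14 16 15))^95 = (16)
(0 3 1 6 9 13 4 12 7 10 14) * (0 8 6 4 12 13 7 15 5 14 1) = (0 3)(1 4 13 12 15 5 14 8 6 9 7 10) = [3, 4, 2, 0, 13, 14, 9, 10, 6, 7, 1, 11, 15, 12, 8, 5]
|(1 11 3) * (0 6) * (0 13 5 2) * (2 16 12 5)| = 12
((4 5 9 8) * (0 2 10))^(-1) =((0 2 10)(4 5 9 8))^(-1) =(0 10 2)(4 8 9 5)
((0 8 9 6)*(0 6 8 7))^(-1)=(0 7)(8 9)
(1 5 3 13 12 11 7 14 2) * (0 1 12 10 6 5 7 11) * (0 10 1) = (1 7 14 2 12 10 6 5 3 13) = [0, 7, 12, 13, 4, 3, 5, 14, 8, 9, 6, 11, 10, 1, 2]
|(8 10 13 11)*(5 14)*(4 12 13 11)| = 6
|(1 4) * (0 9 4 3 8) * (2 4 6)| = |(0 9 6 2 4 1 3 8)| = 8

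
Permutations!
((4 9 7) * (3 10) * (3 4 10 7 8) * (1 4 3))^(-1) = ((1 4 9 8)(3 7 10))^(-1) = (1 8 9 4)(3 10 7)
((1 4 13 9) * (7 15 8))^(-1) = (1 9 13 4)(7 8 15)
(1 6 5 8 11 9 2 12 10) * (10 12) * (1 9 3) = (12)(1 6 5 8 11 3)(2 10 9) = [0, 6, 10, 1, 4, 8, 5, 7, 11, 2, 9, 3, 12]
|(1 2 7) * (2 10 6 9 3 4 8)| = 9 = |(1 10 6 9 3 4 8 2 7)|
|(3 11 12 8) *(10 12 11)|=|(3 10 12 8)|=4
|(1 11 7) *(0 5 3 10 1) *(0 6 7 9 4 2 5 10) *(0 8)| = |(0 10 1 11 9 4 2 5 3 8)(6 7)| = 10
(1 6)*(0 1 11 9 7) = [1, 6, 2, 3, 4, 5, 11, 0, 8, 7, 10, 9] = (0 1 6 11 9 7)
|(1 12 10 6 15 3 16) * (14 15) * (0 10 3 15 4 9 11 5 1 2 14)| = |(0 10 6)(1 12 3 16 2 14 4 9 11 5)| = 30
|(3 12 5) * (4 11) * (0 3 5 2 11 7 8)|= 8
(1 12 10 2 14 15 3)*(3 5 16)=(1 12 10 2 14 15 5 16 3)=[0, 12, 14, 1, 4, 16, 6, 7, 8, 9, 2, 11, 10, 13, 15, 5, 3]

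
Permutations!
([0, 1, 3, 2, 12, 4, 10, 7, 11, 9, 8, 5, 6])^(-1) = [0, 1, 3, 2, 5, 11, 12, 7, 10, 9, 6, 8, 4]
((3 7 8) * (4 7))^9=(3 4 7 8)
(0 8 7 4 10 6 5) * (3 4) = (0 8 7 3 4 10 6 5) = [8, 1, 2, 4, 10, 0, 5, 3, 7, 9, 6]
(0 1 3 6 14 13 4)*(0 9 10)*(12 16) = (0 1 3 6 14 13 4 9 10)(12 16) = [1, 3, 2, 6, 9, 5, 14, 7, 8, 10, 0, 11, 16, 4, 13, 15, 12]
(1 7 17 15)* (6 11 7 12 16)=(1 12 16 6 11 7 17 15)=[0, 12, 2, 3, 4, 5, 11, 17, 8, 9, 10, 7, 16, 13, 14, 1, 6, 15]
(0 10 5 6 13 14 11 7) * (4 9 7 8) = [10, 1, 2, 3, 9, 6, 13, 0, 4, 7, 5, 8, 12, 14, 11] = (0 10 5 6 13 14 11 8 4 9 7)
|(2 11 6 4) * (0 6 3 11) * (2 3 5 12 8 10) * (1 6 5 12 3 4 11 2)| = 12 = |(0 5 3 2)(1 6 11 12 8 10)|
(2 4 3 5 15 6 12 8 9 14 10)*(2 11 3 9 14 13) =(2 4 9 13)(3 5 15 6 12 8 14 10 11) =[0, 1, 4, 5, 9, 15, 12, 7, 14, 13, 11, 3, 8, 2, 10, 6]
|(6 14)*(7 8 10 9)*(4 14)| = 12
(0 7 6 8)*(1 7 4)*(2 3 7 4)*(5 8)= (0 2 3 7 6 5 8)(1 4)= [2, 4, 3, 7, 1, 8, 5, 6, 0]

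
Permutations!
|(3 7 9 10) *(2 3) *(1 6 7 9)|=12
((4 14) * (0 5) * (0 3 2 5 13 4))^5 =(0 13 4 14)(2 3 5)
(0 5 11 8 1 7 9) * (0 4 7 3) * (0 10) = [5, 3, 2, 10, 7, 11, 6, 9, 1, 4, 0, 8] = (0 5 11 8 1 3 10)(4 7 9)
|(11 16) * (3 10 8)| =|(3 10 8)(11 16)| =6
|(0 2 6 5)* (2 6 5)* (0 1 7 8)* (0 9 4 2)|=|(0 6)(1 7 8 9 4 2 5)|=14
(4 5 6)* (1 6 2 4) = (1 6)(2 4 5) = [0, 6, 4, 3, 5, 2, 1]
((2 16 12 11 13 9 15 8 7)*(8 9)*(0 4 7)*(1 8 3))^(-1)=(0 8 1 3 13 11 12 16 2 7 4)(9 15)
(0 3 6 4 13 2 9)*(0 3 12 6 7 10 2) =(0 12 6 4 13)(2 9 3 7 10) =[12, 1, 9, 7, 13, 5, 4, 10, 8, 3, 2, 11, 6, 0]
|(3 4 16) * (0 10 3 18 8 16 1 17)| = 6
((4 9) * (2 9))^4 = (2 9 4)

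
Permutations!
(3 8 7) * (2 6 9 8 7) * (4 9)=[0, 1, 6, 7, 9, 5, 4, 3, 2, 8]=(2 6 4 9 8)(3 7)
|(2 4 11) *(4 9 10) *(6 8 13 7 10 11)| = 6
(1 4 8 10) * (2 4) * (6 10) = (1 2 4 8 6 10) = [0, 2, 4, 3, 8, 5, 10, 7, 6, 9, 1]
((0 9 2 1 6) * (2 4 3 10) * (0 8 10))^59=((0 9 4 3)(1 6 8 10 2))^59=(0 3 4 9)(1 2 10 8 6)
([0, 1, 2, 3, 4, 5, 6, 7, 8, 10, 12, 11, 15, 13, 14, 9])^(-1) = (9 15 12 10)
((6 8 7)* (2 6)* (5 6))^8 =((2 5 6 8 7))^8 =(2 8 5 7 6)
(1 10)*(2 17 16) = (1 10)(2 17 16) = [0, 10, 17, 3, 4, 5, 6, 7, 8, 9, 1, 11, 12, 13, 14, 15, 2, 16]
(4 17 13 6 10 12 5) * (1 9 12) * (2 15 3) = (1 9 12 5 4 17 13 6 10)(2 15 3) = [0, 9, 15, 2, 17, 4, 10, 7, 8, 12, 1, 11, 5, 6, 14, 3, 16, 13]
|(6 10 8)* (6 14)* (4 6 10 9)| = |(4 6 9)(8 14 10)| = 3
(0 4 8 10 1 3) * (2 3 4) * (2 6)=[6, 4, 3, 0, 8, 5, 2, 7, 10, 9, 1]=(0 6 2 3)(1 4 8 10)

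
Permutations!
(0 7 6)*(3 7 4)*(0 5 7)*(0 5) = (0 4 3 5 7 6) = [4, 1, 2, 5, 3, 7, 0, 6]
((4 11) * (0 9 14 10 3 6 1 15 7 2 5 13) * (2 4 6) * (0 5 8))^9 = ((0 9 14 10 3 2 8)(1 15 7 4 11 6)(5 13))^9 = (0 14 3 8 9 10 2)(1 4)(5 13)(6 7)(11 15)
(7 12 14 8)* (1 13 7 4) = (1 13 7 12 14 8 4) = [0, 13, 2, 3, 1, 5, 6, 12, 4, 9, 10, 11, 14, 7, 8]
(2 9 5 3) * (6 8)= (2 9 5 3)(6 8)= [0, 1, 9, 2, 4, 3, 8, 7, 6, 5]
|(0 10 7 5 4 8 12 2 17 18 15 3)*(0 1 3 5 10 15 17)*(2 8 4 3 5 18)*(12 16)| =30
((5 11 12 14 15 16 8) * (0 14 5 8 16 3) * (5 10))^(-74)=((16)(0 14 15 3)(5 11 12 10))^(-74)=(16)(0 15)(3 14)(5 12)(10 11)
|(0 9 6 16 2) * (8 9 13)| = |(0 13 8 9 6 16 2)| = 7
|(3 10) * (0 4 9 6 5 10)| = |(0 4 9 6 5 10 3)| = 7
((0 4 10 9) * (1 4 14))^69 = ((0 14 1 4 10 9))^69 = (0 4)(1 9)(10 14)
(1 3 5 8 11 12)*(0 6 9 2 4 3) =[6, 0, 4, 5, 3, 8, 9, 7, 11, 2, 10, 12, 1] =(0 6 9 2 4 3 5 8 11 12 1)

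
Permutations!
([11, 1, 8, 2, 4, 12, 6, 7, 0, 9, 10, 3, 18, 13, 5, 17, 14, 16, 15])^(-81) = (0 8 2 3 11)(5 15 14 18 16 12 17)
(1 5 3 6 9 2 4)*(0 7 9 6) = (0 7 9 2 4 1 5 3) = [7, 5, 4, 0, 1, 3, 6, 9, 8, 2]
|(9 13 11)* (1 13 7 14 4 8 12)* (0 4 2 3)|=12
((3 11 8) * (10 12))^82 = (12)(3 11 8)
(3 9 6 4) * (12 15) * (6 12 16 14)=(3 9 12 15 16 14 6 4)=[0, 1, 2, 9, 3, 5, 4, 7, 8, 12, 10, 11, 15, 13, 6, 16, 14]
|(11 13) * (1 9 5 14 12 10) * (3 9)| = 14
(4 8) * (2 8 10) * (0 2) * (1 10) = (0 2 8 4 1 10) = [2, 10, 8, 3, 1, 5, 6, 7, 4, 9, 0]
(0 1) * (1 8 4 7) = (0 8 4 7 1) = [8, 0, 2, 3, 7, 5, 6, 1, 4]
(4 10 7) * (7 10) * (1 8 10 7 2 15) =(1 8 10 7 4 2 15) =[0, 8, 15, 3, 2, 5, 6, 4, 10, 9, 7, 11, 12, 13, 14, 1]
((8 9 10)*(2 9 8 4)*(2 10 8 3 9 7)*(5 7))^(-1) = ((2 5 7)(3 9 8)(4 10))^(-1) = (2 7 5)(3 8 9)(4 10)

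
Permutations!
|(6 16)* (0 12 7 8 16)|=|(0 12 7 8 16 6)|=6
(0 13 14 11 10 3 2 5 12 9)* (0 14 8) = [13, 1, 5, 2, 4, 12, 6, 7, 0, 14, 3, 10, 9, 8, 11] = (0 13 8)(2 5 12 9 14 11 10 3)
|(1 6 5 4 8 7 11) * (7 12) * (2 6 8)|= 20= |(1 8 12 7 11)(2 6 5 4)|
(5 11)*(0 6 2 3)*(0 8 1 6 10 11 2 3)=(0 10 11 5 2)(1 6 3 8)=[10, 6, 0, 8, 4, 2, 3, 7, 1, 9, 11, 5]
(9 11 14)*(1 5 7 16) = (1 5 7 16)(9 11 14) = [0, 5, 2, 3, 4, 7, 6, 16, 8, 11, 10, 14, 12, 13, 9, 15, 1]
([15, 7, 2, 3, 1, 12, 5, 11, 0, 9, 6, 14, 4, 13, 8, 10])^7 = (0 1 10 11 5 8 4 15 7 6 14 12)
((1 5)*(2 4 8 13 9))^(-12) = ((1 5)(2 4 8 13 9))^(-12) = (2 13 4 9 8)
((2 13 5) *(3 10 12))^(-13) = (2 5 13)(3 12 10)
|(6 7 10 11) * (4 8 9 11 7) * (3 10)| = 15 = |(3 10 7)(4 8 9 11 6)|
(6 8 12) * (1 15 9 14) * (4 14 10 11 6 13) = [0, 15, 2, 3, 14, 5, 8, 7, 12, 10, 11, 6, 13, 4, 1, 9] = (1 15 9 10 11 6 8 12 13 4 14)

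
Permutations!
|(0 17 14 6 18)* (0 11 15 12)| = 8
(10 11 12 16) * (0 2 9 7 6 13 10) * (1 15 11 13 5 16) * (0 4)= [2, 15, 9, 3, 0, 16, 5, 6, 8, 7, 13, 12, 1, 10, 14, 11, 4]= (0 2 9 7 6 5 16 4)(1 15 11 12)(10 13)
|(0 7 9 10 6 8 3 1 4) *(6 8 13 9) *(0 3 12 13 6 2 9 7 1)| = 28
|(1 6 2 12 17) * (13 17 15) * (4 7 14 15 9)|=11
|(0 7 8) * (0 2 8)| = 2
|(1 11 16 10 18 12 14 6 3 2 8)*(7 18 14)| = 9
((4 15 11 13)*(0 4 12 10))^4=((0 4 15 11 13 12 10))^4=(0 13 4 12 15 10 11)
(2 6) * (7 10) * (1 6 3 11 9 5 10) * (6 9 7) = (1 9 5 10 6 2 3 11 7) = [0, 9, 3, 11, 4, 10, 2, 1, 8, 5, 6, 7]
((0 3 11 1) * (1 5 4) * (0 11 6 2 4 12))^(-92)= (0 5 1 2 3 12 11 4 6)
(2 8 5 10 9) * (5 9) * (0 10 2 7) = (0 10 5 2 8 9 7) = [10, 1, 8, 3, 4, 2, 6, 0, 9, 7, 5]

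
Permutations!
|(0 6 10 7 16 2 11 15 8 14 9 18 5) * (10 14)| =42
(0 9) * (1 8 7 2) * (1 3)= [9, 8, 3, 1, 4, 5, 6, 2, 7, 0]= (0 9)(1 8 7 2 3)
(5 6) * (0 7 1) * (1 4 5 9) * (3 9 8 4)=(0 7 3 9 1)(4 5 6 8)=[7, 0, 2, 9, 5, 6, 8, 3, 4, 1]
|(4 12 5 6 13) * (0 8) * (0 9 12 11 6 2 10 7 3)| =36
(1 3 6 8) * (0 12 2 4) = (0 12 2 4)(1 3 6 8) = [12, 3, 4, 6, 0, 5, 8, 7, 1, 9, 10, 11, 2]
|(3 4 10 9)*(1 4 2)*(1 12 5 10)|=|(1 4)(2 12 5 10 9 3)|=6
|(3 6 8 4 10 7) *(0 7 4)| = 10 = |(0 7 3 6 8)(4 10)|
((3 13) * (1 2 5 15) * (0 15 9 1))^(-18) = (15)(1 5)(2 9)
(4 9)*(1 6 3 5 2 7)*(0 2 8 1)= (0 2 7)(1 6 3 5 8)(4 9)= [2, 6, 7, 5, 9, 8, 3, 0, 1, 4]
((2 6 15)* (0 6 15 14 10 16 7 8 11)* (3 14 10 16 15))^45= ((0 6 10 15 2 3 14 16 7 8 11))^45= (0 6 10 15 2 3 14 16 7 8 11)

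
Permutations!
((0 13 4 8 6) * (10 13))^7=(0 10 13 4 8 6)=((0 10 13 4 8 6))^7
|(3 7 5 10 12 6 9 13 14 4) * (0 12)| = |(0 12 6 9 13 14 4 3 7 5 10)| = 11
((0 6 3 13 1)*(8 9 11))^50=((0 6 3 13 1)(8 9 11))^50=(13)(8 11 9)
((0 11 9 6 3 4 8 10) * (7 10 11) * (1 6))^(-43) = (0 10 7)(1 9 11 8 4 3 6) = ((0 7 10)(1 6 3 4 8 11 9))^(-43)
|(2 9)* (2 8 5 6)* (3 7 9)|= 7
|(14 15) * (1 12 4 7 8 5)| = 6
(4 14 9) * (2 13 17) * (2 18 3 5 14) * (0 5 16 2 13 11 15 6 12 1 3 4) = (0 5 14 9)(1 3 16 2 11 15 6 12)(4 13 17 18) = [5, 3, 11, 16, 13, 14, 12, 7, 8, 0, 10, 15, 1, 17, 9, 6, 2, 18, 4]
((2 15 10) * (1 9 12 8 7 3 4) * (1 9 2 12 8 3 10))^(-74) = ((1 2 15)(3 4 9 8 7 10 12))^(-74) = (1 2 15)(3 8 12 9 10 4 7)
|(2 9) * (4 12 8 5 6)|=10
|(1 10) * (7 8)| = 2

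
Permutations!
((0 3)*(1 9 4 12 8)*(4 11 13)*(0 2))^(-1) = (0 2 3)(1 8 12 4 13 11 9)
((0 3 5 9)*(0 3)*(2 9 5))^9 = ((2 9 3))^9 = (9)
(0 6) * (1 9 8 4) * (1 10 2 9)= (0 6)(2 9 8 4 10)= [6, 1, 9, 3, 10, 5, 0, 7, 4, 8, 2]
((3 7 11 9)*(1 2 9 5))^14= (11)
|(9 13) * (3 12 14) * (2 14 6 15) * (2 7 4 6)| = |(2 14 3 12)(4 6 15 7)(9 13)| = 4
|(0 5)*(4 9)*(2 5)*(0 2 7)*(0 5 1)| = 10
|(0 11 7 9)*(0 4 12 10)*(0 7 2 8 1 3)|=30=|(0 11 2 8 1 3)(4 12 10 7 9)|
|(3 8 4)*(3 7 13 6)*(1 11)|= 6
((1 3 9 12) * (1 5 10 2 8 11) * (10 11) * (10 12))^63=(12)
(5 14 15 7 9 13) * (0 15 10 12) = (0 15 7 9 13 5 14 10 12) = [15, 1, 2, 3, 4, 14, 6, 9, 8, 13, 12, 11, 0, 5, 10, 7]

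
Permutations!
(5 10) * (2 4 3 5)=(2 4 3 5 10)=[0, 1, 4, 5, 3, 10, 6, 7, 8, 9, 2]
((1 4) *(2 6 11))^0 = ((1 4)(2 6 11))^0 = (11)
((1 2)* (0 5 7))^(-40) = (0 7 5)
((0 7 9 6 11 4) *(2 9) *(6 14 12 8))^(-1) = (0 4 11 6 8 12 14 9 2 7)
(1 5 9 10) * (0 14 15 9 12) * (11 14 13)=[13, 5, 2, 3, 4, 12, 6, 7, 8, 10, 1, 14, 0, 11, 15, 9]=(0 13 11 14 15 9 10 1 5 12)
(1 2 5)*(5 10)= (1 2 10 5)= [0, 2, 10, 3, 4, 1, 6, 7, 8, 9, 5]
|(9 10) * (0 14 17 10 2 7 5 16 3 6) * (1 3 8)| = |(0 14 17 10 9 2 7 5 16 8 1 3 6)| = 13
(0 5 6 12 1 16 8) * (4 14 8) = (0 5 6 12 1 16 4 14 8) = [5, 16, 2, 3, 14, 6, 12, 7, 0, 9, 10, 11, 1, 13, 8, 15, 4]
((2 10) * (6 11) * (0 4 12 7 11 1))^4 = ((0 4 12 7 11 6 1)(2 10))^4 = (0 11 4 6 12 1 7)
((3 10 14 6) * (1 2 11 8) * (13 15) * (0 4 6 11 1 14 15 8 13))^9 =(0 3)(1 2)(4 10)(6 15)(8 14 11 13)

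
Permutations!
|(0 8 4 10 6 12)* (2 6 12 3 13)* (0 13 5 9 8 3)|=11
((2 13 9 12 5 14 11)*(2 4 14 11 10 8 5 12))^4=(2 13 9)(4 5 10)(8 14 11)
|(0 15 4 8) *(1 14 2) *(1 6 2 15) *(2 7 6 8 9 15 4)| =|(0 1 14 4 9 15 2 8)(6 7)| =8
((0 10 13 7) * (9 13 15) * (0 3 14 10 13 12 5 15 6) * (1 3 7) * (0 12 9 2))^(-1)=(0 2 15 5 12 6 10 14 3 1 13)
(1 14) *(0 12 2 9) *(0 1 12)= (1 14 12 2 9)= [0, 14, 9, 3, 4, 5, 6, 7, 8, 1, 10, 11, 2, 13, 12]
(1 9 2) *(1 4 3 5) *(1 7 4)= (1 9 2)(3 5 7 4)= [0, 9, 1, 5, 3, 7, 6, 4, 8, 2]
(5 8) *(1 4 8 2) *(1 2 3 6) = (1 4 8 5 3 6) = [0, 4, 2, 6, 8, 3, 1, 7, 5]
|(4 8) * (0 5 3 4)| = 5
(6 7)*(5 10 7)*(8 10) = (5 8 10 7 6) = [0, 1, 2, 3, 4, 8, 5, 6, 10, 9, 7]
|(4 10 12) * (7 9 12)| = 5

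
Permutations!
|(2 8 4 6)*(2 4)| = 2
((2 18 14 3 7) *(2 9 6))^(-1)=(2 6 9 7 3 14 18)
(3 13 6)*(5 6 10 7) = [0, 1, 2, 13, 4, 6, 3, 5, 8, 9, 7, 11, 12, 10] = (3 13 10 7 5 6)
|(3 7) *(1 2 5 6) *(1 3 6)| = 3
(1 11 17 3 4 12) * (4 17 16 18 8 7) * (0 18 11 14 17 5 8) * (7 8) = [18, 14, 2, 5, 12, 7, 6, 4, 8, 9, 10, 16, 1, 13, 17, 15, 11, 3, 0] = (0 18)(1 14 17 3 5 7 4 12)(11 16)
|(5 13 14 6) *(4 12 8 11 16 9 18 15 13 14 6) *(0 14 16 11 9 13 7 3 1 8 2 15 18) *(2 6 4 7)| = |(18)(0 14 7 3 1 8 9)(2 15)(4 12 6 5 16 13)| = 42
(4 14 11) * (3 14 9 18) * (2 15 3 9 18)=(2 15 3 14 11 4 18 9)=[0, 1, 15, 14, 18, 5, 6, 7, 8, 2, 10, 4, 12, 13, 11, 3, 16, 17, 9]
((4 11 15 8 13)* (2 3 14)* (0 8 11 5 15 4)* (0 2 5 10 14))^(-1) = (0 3 2 13 8)(4 11 15 5 14 10)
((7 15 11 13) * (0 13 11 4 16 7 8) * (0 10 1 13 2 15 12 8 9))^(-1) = (0 9 13 1 10 8 12 7 16 4 15 2)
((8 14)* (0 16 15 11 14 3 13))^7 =(0 13 3 8 14 11 15 16)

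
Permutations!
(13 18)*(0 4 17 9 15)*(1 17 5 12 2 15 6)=(0 4 5 12 2 15)(1 17 9 6)(13 18)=[4, 17, 15, 3, 5, 12, 1, 7, 8, 6, 10, 11, 2, 18, 14, 0, 16, 9, 13]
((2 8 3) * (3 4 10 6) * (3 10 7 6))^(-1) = ((2 8 4 7 6 10 3))^(-1) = (2 3 10 6 7 4 8)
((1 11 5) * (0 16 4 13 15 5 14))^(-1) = (0 14 11 1 5 15 13 4 16)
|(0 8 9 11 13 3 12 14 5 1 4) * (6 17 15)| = 33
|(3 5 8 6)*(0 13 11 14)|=4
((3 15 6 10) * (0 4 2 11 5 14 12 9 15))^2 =(0 2 5 12 15 10)(3 4 11 14 9 6)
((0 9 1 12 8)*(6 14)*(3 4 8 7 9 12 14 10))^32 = ((0 12 7 9 1 14 6 10 3 4 8))^32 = (0 8 4 3 10 6 14 1 9 7 12)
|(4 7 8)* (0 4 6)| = 5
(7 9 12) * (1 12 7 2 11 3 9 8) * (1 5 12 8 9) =[0, 8, 11, 1, 4, 12, 6, 9, 5, 7, 10, 3, 2] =(1 8 5 12 2 11 3)(7 9)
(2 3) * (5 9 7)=(2 3)(5 9 7)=[0, 1, 3, 2, 4, 9, 6, 5, 8, 7]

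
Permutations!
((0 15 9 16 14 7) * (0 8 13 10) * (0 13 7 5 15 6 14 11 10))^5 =(0 9)(5 10)(6 16)(7 8)(11 14)(13 15)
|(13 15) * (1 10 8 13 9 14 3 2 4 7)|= 11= |(1 10 8 13 15 9 14 3 2 4 7)|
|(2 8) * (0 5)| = 2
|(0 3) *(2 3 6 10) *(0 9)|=6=|(0 6 10 2 3 9)|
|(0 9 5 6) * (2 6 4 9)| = |(0 2 6)(4 9 5)| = 3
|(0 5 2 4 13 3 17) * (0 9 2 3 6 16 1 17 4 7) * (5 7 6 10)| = 30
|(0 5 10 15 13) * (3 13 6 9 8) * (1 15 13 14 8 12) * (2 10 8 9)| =|(0 5 8 3 14 9 12 1 15 6 2 10 13)| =13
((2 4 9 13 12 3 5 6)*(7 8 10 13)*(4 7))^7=(2 5 12 10 7 6 3 13 8)(4 9)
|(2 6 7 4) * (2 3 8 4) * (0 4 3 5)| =6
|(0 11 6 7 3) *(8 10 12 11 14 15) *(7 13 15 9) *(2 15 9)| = 13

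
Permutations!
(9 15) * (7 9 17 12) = [0, 1, 2, 3, 4, 5, 6, 9, 8, 15, 10, 11, 7, 13, 14, 17, 16, 12] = (7 9 15 17 12)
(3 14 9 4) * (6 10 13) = (3 14 9 4)(6 10 13) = [0, 1, 2, 14, 3, 5, 10, 7, 8, 4, 13, 11, 12, 6, 9]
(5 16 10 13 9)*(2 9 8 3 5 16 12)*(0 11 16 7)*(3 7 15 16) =(0 11 3 5 12 2 9 15 16 10 13 8 7) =[11, 1, 9, 5, 4, 12, 6, 0, 7, 15, 13, 3, 2, 8, 14, 16, 10]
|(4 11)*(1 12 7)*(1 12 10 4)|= 4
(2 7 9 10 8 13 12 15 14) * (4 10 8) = (2 7 9 8 13 12 15 14)(4 10) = [0, 1, 7, 3, 10, 5, 6, 9, 13, 8, 4, 11, 15, 12, 2, 14]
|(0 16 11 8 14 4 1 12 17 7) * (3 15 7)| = 12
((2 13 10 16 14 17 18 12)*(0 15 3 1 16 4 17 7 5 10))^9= (0 4 1 12 7)(2 5 15 17 16)(3 18 14 13 10)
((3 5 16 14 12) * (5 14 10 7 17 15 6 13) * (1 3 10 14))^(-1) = (1 3)(5 13 6 15 17 7 10 12 14 16)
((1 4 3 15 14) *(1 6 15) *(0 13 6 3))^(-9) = (0 4 1 3 14 15 6 13)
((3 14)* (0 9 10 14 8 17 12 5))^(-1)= ((0 9 10 14 3 8 17 12 5))^(-1)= (0 5 12 17 8 3 14 10 9)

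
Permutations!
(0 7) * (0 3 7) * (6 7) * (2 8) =(2 8)(3 6 7) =[0, 1, 8, 6, 4, 5, 7, 3, 2]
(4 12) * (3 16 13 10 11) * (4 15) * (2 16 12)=(2 16 13 10 11 3 12 15 4)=[0, 1, 16, 12, 2, 5, 6, 7, 8, 9, 11, 3, 15, 10, 14, 4, 13]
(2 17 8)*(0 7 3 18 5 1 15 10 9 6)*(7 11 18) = (0 11 18 5 1 15 10 9 6)(2 17 8)(3 7) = [11, 15, 17, 7, 4, 1, 0, 3, 2, 6, 9, 18, 12, 13, 14, 10, 16, 8, 5]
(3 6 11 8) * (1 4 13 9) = (1 4 13 9)(3 6 11 8) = [0, 4, 2, 6, 13, 5, 11, 7, 3, 1, 10, 8, 12, 9]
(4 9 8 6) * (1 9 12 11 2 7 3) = (1 9 8 6 4 12 11 2 7 3) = [0, 9, 7, 1, 12, 5, 4, 3, 6, 8, 10, 2, 11]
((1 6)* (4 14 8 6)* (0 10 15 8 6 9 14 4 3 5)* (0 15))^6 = (1 14 8 5)(3 6 9 15)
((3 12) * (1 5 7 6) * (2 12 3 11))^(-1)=(1 6 7 5)(2 11 12)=((1 5 7 6)(2 12 11))^(-1)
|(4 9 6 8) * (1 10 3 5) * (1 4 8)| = |(1 10 3 5 4 9 6)| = 7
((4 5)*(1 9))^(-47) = ((1 9)(4 5))^(-47) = (1 9)(4 5)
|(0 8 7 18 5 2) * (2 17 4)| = |(0 8 7 18 5 17 4 2)| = 8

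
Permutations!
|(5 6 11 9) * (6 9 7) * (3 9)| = |(3 9 5)(6 11 7)| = 3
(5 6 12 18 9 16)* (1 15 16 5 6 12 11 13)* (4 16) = (1 15 4 16 6 11 13)(5 12 18 9) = [0, 15, 2, 3, 16, 12, 11, 7, 8, 5, 10, 13, 18, 1, 14, 4, 6, 17, 9]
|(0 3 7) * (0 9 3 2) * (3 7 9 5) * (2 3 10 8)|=|(0 3 9 7 5 10 8 2)|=8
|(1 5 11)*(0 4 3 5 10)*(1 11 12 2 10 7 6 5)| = 10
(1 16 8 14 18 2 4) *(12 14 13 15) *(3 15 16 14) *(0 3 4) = (0 3 15 12 4 1 14 18 2)(8 13 16) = [3, 14, 0, 15, 1, 5, 6, 7, 13, 9, 10, 11, 4, 16, 18, 12, 8, 17, 2]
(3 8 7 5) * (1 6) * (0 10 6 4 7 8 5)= [10, 4, 2, 5, 7, 3, 1, 0, 8, 9, 6]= (0 10 6 1 4 7)(3 5)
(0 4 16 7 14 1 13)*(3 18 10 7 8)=[4, 13, 2, 18, 16, 5, 6, 14, 3, 9, 7, 11, 12, 0, 1, 15, 8, 17, 10]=(0 4 16 8 3 18 10 7 14 1 13)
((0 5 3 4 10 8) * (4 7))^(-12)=((0 5 3 7 4 10 8))^(-12)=(0 3 4 8 5 7 10)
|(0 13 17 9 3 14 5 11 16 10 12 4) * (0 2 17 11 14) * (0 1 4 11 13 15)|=|(0 15)(1 4 2 17 9 3)(5 14)(10 12 11 16)|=12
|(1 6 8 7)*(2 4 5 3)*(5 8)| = |(1 6 5 3 2 4 8 7)| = 8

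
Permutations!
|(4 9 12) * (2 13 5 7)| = 12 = |(2 13 5 7)(4 9 12)|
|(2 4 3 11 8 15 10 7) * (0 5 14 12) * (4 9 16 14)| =|(0 5 4 3 11 8 15 10 7 2 9 16 14 12)| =14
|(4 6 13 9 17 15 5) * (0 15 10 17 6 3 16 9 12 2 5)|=|(0 15)(2 5 4 3 16 9 6 13 12)(10 17)|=18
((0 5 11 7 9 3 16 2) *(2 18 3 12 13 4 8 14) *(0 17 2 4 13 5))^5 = ((2 17)(3 16 18)(4 8 14)(5 11 7 9 12))^5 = (2 17)(3 18 16)(4 14 8)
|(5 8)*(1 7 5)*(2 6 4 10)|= |(1 7 5 8)(2 6 4 10)|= 4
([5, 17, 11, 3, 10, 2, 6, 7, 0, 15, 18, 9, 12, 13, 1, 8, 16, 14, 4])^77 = (1 14 17)(4 18 10)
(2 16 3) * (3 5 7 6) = (2 16 5 7 6 3) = [0, 1, 16, 2, 4, 7, 3, 6, 8, 9, 10, 11, 12, 13, 14, 15, 5]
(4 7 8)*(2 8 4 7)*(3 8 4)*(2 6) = [0, 1, 4, 8, 6, 5, 2, 3, 7] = (2 4 6)(3 8 7)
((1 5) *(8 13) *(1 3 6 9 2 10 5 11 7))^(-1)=((1 11 7)(2 10 5 3 6 9)(8 13))^(-1)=(1 7 11)(2 9 6 3 5 10)(8 13)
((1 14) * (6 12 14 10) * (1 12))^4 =(14)(1 10 6)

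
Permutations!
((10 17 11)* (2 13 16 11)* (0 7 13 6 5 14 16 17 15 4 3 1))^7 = ((0 7 13 17 2 6 5 14 16 11 10 15 4 3 1))^7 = (0 14 1 5 3 6 4 2 15 17 10 13 11 7 16)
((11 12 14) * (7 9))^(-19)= (7 9)(11 14 12)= ((7 9)(11 12 14))^(-19)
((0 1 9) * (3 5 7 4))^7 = ((0 1 9)(3 5 7 4))^7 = (0 1 9)(3 4 7 5)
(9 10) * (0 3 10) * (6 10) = (0 3 6 10 9) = [3, 1, 2, 6, 4, 5, 10, 7, 8, 0, 9]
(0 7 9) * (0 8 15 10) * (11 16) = (0 7 9 8 15 10)(11 16) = [7, 1, 2, 3, 4, 5, 6, 9, 15, 8, 0, 16, 12, 13, 14, 10, 11]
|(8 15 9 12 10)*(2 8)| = 6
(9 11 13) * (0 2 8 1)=(0 2 8 1)(9 11 13)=[2, 0, 8, 3, 4, 5, 6, 7, 1, 11, 10, 13, 12, 9]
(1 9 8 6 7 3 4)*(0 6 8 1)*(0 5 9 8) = (0 6 7 3 4 5 9 1 8) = [6, 8, 2, 4, 5, 9, 7, 3, 0, 1]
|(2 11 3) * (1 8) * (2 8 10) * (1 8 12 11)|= 3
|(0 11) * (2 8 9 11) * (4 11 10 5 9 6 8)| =|(0 2 4 11)(5 9 10)(6 8)| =12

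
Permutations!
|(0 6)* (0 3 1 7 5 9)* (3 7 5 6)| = |(0 3 1 5 9)(6 7)| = 10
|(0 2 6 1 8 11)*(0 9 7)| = 8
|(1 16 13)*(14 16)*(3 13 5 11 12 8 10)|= 10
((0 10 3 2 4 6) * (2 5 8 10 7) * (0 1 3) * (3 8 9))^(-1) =(0 10 8 1 6 4 2 7)(3 9 5)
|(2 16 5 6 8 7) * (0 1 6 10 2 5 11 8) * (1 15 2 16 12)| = |(0 15 2 12 1 6)(5 10 16 11 8 7)| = 6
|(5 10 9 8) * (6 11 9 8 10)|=|(5 6 11 9 10 8)|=6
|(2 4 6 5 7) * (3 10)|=10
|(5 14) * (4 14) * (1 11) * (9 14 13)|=|(1 11)(4 13 9 14 5)|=10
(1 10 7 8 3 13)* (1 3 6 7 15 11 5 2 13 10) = (2 13 3 10 15 11 5)(6 7 8) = [0, 1, 13, 10, 4, 2, 7, 8, 6, 9, 15, 5, 12, 3, 14, 11]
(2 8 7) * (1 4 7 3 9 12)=[0, 4, 8, 9, 7, 5, 6, 2, 3, 12, 10, 11, 1]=(1 4 7 2 8 3 9 12)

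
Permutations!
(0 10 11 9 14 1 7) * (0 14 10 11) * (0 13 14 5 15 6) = (0 11 9 10 13 14 1 7 5 15 6) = [11, 7, 2, 3, 4, 15, 0, 5, 8, 10, 13, 9, 12, 14, 1, 6]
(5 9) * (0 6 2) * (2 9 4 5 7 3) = [6, 1, 0, 2, 5, 4, 9, 3, 8, 7] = (0 6 9 7 3 2)(4 5)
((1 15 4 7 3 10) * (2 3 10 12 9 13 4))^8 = (1 7 13 12 2)(3 15 10 4 9)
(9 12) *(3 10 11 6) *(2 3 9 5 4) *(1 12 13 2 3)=(1 12 5 4 3 10 11 6 9 13 2)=[0, 12, 1, 10, 3, 4, 9, 7, 8, 13, 11, 6, 5, 2]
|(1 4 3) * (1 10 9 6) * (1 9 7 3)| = |(1 4)(3 10 7)(6 9)| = 6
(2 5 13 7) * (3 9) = (2 5 13 7)(3 9) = [0, 1, 5, 9, 4, 13, 6, 2, 8, 3, 10, 11, 12, 7]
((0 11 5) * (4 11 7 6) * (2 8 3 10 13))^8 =(0 6 11)(2 10 8 13 3)(4 5 7)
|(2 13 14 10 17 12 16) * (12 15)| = 8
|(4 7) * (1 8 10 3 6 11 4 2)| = 9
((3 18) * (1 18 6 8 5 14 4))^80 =(18)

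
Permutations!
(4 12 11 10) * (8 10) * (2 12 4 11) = (2 12)(8 10 11) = [0, 1, 12, 3, 4, 5, 6, 7, 10, 9, 11, 8, 2]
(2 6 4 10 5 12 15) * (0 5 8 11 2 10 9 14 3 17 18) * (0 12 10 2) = (0 5 10 8 11)(2 6 4 9 14 3 17 18 12 15) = [5, 1, 6, 17, 9, 10, 4, 7, 11, 14, 8, 0, 15, 13, 3, 2, 16, 18, 12]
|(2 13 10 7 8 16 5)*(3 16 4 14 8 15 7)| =|(2 13 10 3 16 5)(4 14 8)(7 15)| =6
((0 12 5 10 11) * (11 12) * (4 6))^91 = (0 11)(4 6)(5 10 12)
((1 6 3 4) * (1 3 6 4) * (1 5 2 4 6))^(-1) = ((1 6)(2 4 3 5))^(-1) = (1 6)(2 5 3 4)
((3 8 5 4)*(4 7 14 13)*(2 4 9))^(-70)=(2 3 5 14 9 4 8 7 13)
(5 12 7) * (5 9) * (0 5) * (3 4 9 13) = (0 5 12 7 13 3 4 9) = [5, 1, 2, 4, 9, 12, 6, 13, 8, 0, 10, 11, 7, 3]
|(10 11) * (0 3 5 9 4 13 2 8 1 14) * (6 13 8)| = |(0 3 5 9 4 8 1 14)(2 6 13)(10 11)| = 24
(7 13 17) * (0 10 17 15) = (0 10 17 7 13 15) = [10, 1, 2, 3, 4, 5, 6, 13, 8, 9, 17, 11, 12, 15, 14, 0, 16, 7]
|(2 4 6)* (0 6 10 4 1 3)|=|(0 6 2 1 3)(4 10)|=10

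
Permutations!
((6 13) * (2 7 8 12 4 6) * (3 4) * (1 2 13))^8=(13)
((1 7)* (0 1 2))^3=(0 2 7 1)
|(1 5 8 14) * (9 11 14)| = 6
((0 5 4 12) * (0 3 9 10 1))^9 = ((0 5 4 12 3 9 10 1))^9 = (0 5 4 12 3 9 10 1)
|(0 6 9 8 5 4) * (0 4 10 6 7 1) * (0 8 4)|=|(0 7 1 8 5 10 6 9 4)|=9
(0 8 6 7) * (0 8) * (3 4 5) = [0, 1, 2, 4, 5, 3, 7, 8, 6] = (3 4 5)(6 7 8)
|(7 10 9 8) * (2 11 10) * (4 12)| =|(2 11 10 9 8 7)(4 12)| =6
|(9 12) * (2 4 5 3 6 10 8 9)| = 9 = |(2 4 5 3 6 10 8 9 12)|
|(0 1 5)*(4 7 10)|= 3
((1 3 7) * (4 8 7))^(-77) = ((1 3 4 8 7))^(-77) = (1 8 3 7 4)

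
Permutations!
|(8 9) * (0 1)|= 2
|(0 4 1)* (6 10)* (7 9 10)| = |(0 4 1)(6 7 9 10)| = 12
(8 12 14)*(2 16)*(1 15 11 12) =(1 15 11 12 14 8)(2 16) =[0, 15, 16, 3, 4, 5, 6, 7, 1, 9, 10, 12, 14, 13, 8, 11, 2]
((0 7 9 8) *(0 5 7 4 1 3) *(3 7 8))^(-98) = ((0 4 1 7 9 3)(5 8))^(-98) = (0 9 1)(3 7 4)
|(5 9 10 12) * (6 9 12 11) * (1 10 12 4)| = |(1 10 11 6 9 12 5 4)| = 8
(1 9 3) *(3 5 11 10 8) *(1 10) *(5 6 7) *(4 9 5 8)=(1 5 11)(3 10 4 9 6 7 8)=[0, 5, 2, 10, 9, 11, 7, 8, 3, 6, 4, 1]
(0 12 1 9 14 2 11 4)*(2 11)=[12, 9, 2, 3, 0, 5, 6, 7, 8, 14, 10, 4, 1, 13, 11]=(0 12 1 9 14 11 4)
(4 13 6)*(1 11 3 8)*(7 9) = [0, 11, 2, 8, 13, 5, 4, 9, 1, 7, 10, 3, 12, 6] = (1 11 3 8)(4 13 6)(7 9)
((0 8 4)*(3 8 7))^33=(0 8 7 4 3)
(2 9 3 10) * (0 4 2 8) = (0 4 2 9 3 10 8) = [4, 1, 9, 10, 2, 5, 6, 7, 0, 3, 8]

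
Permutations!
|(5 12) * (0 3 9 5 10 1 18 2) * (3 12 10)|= |(0 12 3 9 5 10 1 18 2)|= 9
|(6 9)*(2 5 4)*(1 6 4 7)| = |(1 6 9 4 2 5 7)| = 7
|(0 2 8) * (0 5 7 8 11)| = 3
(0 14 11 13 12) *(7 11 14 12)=(14)(0 12)(7 11 13)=[12, 1, 2, 3, 4, 5, 6, 11, 8, 9, 10, 13, 0, 7, 14]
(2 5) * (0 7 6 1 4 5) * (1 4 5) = [7, 5, 0, 3, 1, 2, 4, 6] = (0 7 6 4 1 5 2)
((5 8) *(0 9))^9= (0 9)(5 8)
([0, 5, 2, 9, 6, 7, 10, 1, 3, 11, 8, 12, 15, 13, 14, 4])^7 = (1 5 7)(3 10 4 12 9 8 6 15 11)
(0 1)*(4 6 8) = (0 1)(4 6 8) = [1, 0, 2, 3, 6, 5, 8, 7, 4]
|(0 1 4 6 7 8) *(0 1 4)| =6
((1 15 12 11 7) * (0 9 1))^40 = (0 11 15 9 7 12 1)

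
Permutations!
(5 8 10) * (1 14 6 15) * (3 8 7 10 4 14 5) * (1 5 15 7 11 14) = (1 15 5 11 14 6 7 10 3 8 4) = [0, 15, 2, 8, 1, 11, 7, 10, 4, 9, 3, 14, 12, 13, 6, 5]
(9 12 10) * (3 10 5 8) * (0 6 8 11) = (0 6 8 3 10 9 12 5 11) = [6, 1, 2, 10, 4, 11, 8, 7, 3, 12, 9, 0, 5]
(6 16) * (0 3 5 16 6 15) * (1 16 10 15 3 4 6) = (0 4 6 1 16 3 5 10 15) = [4, 16, 2, 5, 6, 10, 1, 7, 8, 9, 15, 11, 12, 13, 14, 0, 3]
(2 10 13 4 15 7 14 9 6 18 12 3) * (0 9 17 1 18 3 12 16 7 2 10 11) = (0 9 6 3 10 13 4 15 2 11)(1 18 16 7 14 17) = [9, 18, 11, 10, 15, 5, 3, 14, 8, 6, 13, 0, 12, 4, 17, 2, 7, 1, 16]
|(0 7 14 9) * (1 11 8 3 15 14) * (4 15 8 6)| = |(0 7 1 11 6 4 15 14 9)(3 8)| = 18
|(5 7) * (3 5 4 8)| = 5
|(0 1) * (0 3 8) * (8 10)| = |(0 1 3 10 8)| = 5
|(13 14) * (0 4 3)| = |(0 4 3)(13 14)| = 6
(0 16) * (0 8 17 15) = (0 16 8 17 15) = [16, 1, 2, 3, 4, 5, 6, 7, 17, 9, 10, 11, 12, 13, 14, 0, 8, 15]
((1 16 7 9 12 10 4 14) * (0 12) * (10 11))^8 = (0 7 1 4 11)(9 16 14 10 12)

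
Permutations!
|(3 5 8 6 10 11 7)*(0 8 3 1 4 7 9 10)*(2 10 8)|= 42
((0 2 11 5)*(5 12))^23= (0 12 2 5 11)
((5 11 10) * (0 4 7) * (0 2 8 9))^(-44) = (0 8 7)(2 4 9)(5 11 10)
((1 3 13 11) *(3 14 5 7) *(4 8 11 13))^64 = ((1 14 5 7 3 4 8 11))^64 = (14)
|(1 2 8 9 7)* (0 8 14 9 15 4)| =|(0 8 15 4)(1 2 14 9 7)| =20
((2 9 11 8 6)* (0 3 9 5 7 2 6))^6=((0 3 9 11 8)(2 5 7))^6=(0 3 9 11 8)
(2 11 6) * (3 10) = (2 11 6)(3 10) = [0, 1, 11, 10, 4, 5, 2, 7, 8, 9, 3, 6]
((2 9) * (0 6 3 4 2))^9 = (0 4)(2 6)(3 9)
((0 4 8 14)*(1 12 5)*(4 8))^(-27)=(14)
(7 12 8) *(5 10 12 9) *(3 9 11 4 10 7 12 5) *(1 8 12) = [0, 8, 2, 9, 10, 7, 6, 11, 1, 3, 5, 4, 12] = (12)(1 8)(3 9)(4 10 5 7 11)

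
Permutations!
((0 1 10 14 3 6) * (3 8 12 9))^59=(0 12 1 9 10 3 14 6 8)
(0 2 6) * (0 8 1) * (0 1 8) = (8)(0 2 6) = [2, 1, 6, 3, 4, 5, 0, 7, 8]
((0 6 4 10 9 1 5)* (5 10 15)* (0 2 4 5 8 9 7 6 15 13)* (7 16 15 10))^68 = ((0 10 16 15 8 9 1 7 6 5 2 4 13))^68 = (0 15 1 5 13 16 9 6 4 10 8 7 2)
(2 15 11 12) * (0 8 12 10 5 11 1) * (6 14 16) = (0 8 12 2 15 1)(5 11 10)(6 14 16) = [8, 0, 15, 3, 4, 11, 14, 7, 12, 9, 5, 10, 2, 13, 16, 1, 6]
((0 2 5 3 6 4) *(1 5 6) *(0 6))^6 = (6)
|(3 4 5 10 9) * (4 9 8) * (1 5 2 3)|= |(1 5 10 8 4 2 3 9)|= 8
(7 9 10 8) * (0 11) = (0 11)(7 9 10 8) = [11, 1, 2, 3, 4, 5, 6, 9, 7, 10, 8, 0]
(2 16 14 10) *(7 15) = [0, 1, 16, 3, 4, 5, 6, 15, 8, 9, 2, 11, 12, 13, 10, 7, 14] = (2 16 14 10)(7 15)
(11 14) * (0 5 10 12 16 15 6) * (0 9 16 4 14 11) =[5, 1, 2, 3, 14, 10, 9, 7, 8, 16, 12, 11, 4, 13, 0, 6, 15] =(0 5 10 12 4 14)(6 9 16 15)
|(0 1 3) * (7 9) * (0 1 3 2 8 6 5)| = 14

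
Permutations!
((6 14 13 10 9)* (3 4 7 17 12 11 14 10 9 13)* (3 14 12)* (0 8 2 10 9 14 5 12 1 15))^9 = ((0 8 2 10 13 14 5 12 11 1 15)(3 4 7 17)(6 9))^9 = (0 1 12 14 10 8 15 11 5 13 2)(3 4 7 17)(6 9)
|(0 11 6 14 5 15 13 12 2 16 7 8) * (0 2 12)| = 28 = |(0 11 6 14 5 15 13)(2 16 7 8)|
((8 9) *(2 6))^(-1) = (2 6)(8 9)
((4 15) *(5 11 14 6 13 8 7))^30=(15)(5 14 13 7 11 6 8)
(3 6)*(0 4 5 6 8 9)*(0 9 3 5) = (9)(0 4)(3 8)(5 6) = [4, 1, 2, 8, 0, 6, 5, 7, 3, 9]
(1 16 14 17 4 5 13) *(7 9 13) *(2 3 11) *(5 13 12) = (1 16 14 17 4 13)(2 3 11)(5 7 9 12) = [0, 16, 3, 11, 13, 7, 6, 9, 8, 12, 10, 2, 5, 1, 17, 15, 14, 4]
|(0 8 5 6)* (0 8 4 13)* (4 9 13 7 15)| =3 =|(0 9 13)(4 7 15)(5 6 8)|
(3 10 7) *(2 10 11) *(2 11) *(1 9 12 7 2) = (1 9 12 7 3)(2 10) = [0, 9, 10, 1, 4, 5, 6, 3, 8, 12, 2, 11, 7]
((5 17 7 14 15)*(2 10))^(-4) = (5 17 7 14 15) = ((2 10)(5 17 7 14 15))^(-4)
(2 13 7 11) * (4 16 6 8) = (2 13 7 11)(4 16 6 8) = [0, 1, 13, 3, 16, 5, 8, 11, 4, 9, 10, 2, 12, 7, 14, 15, 6]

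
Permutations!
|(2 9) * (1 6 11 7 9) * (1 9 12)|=10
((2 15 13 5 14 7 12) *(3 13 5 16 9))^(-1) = (2 12 7 14 5 15)(3 9 16 13)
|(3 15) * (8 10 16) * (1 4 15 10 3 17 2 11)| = 12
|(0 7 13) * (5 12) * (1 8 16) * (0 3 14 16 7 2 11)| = 42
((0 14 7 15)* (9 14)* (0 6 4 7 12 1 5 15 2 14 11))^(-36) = (15)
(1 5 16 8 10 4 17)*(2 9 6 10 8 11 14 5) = (1 2 9 6 10 4 17)(5 16 11 14) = [0, 2, 9, 3, 17, 16, 10, 7, 8, 6, 4, 14, 12, 13, 5, 15, 11, 1]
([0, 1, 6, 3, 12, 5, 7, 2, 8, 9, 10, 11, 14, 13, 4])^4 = (2 6 7)(4 12 14)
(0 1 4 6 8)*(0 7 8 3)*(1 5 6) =(0 5 6 3)(1 4)(7 8) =[5, 4, 2, 0, 1, 6, 3, 8, 7]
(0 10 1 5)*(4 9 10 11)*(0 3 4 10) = (0 11 10 1 5 3 4 9) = [11, 5, 2, 4, 9, 3, 6, 7, 8, 0, 1, 10]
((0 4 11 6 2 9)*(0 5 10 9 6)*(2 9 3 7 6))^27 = (11)(3 9)(5 7)(6 10)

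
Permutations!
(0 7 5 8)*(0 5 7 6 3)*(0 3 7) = (0 6 7)(5 8) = [6, 1, 2, 3, 4, 8, 7, 0, 5]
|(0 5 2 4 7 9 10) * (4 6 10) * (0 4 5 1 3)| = |(0 1 3)(2 6 10 4 7 9 5)| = 21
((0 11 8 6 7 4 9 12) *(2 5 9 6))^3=((0 11 8 2 5 9 12)(4 6 7))^3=(0 2 12 8 9 11 5)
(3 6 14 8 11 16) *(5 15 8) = (3 6 14 5 15 8 11 16) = [0, 1, 2, 6, 4, 15, 14, 7, 11, 9, 10, 16, 12, 13, 5, 8, 3]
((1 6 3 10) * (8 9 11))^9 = (11)(1 6 3 10)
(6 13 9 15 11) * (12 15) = (6 13 9 12 15 11) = [0, 1, 2, 3, 4, 5, 13, 7, 8, 12, 10, 6, 15, 9, 14, 11]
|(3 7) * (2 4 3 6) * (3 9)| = |(2 4 9 3 7 6)| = 6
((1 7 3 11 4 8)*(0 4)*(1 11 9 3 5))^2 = ((0 4 8 11)(1 7 5)(3 9))^2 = (0 8)(1 5 7)(4 11)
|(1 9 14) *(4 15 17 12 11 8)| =6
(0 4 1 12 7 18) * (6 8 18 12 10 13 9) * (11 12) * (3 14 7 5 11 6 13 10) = (0 4 1 3 14 7 6 8 18)(5 11 12)(9 13) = [4, 3, 2, 14, 1, 11, 8, 6, 18, 13, 10, 12, 5, 9, 7, 15, 16, 17, 0]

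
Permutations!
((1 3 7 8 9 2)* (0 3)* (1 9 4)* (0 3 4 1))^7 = ((0 4)(1 3 7 8)(2 9))^7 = (0 4)(1 8 7 3)(2 9)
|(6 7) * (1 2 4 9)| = 4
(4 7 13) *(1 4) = (1 4 7 13) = [0, 4, 2, 3, 7, 5, 6, 13, 8, 9, 10, 11, 12, 1]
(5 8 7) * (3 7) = (3 7 5 8) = [0, 1, 2, 7, 4, 8, 6, 5, 3]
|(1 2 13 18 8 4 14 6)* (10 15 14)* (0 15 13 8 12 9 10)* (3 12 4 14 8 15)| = |(0 3 12 9 10 13 18 4)(1 2 15 8 14 6)| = 24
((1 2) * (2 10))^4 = (1 10 2)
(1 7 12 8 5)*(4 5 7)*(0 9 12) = (0 9 12 8 7)(1 4 5) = [9, 4, 2, 3, 5, 1, 6, 0, 7, 12, 10, 11, 8]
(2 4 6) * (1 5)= [0, 5, 4, 3, 6, 1, 2]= (1 5)(2 4 6)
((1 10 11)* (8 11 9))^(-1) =(1 11 8 9 10)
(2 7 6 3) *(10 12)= (2 7 6 3)(10 12)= [0, 1, 7, 2, 4, 5, 3, 6, 8, 9, 12, 11, 10]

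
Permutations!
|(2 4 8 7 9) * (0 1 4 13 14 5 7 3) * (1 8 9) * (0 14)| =|(0 8 3 14 5 7 1 4 9 2 13)| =11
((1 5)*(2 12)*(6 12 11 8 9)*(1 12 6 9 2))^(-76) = (1 12 5)(2 8 11) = ((1 5 12)(2 11 8))^(-76)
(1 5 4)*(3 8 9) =[0, 5, 2, 8, 1, 4, 6, 7, 9, 3] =(1 5 4)(3 8 9)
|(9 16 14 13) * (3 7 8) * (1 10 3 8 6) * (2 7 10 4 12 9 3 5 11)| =14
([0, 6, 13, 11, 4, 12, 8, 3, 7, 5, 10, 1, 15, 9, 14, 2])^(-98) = [0, 3, 12, 8, 4, 13, 11, 6, 1, 2, 10, 7, 9, 15, 14, 5]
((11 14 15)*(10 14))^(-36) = (15)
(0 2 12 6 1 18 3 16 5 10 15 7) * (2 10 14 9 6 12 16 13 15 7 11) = [10, 18, 16, 13, 4, 14, 1, 0, 8, 6, 7, 2, 12, 15, 9, 11, 5, 17, 3] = (0 10 7)(1 18 3 13 15 11 2 16 5 14 9 6)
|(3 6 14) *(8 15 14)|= 5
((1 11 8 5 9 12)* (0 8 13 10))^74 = (0 5 12 11 10 8 9 1 13)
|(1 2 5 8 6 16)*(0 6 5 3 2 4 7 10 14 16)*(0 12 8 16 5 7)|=22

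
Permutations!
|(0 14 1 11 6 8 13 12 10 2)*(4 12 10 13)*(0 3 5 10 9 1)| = 8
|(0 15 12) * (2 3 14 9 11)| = 15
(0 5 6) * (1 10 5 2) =[2, 10, 1, 3, 4, 6, 0, 7, 8, 9, 5] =(0 2 1 10 5 6)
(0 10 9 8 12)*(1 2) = (0 10 9 8 12)(1 2) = [10, 2, 1, 3, 4, 5, 6, 7, 12, 8, 9, 11, 0]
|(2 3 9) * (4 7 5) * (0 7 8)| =|(0 7 5 4 8)(2 3 9)| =15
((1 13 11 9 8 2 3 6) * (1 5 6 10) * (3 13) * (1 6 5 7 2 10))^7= (1 3)(2 7 6 10 8 9 11 13)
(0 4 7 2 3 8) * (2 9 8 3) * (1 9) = (0 4 7 1 9 8) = [4, 9, 2, 3, 7, 5, 6, 1, 0, 8]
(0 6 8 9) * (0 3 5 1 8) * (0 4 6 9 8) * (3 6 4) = [9, 0, 2, 5, 4, 1, 3, 7, 8, 6] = (0 9 6 3 5 1)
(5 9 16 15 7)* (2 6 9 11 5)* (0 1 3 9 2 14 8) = (0 1 3 9 16 15 7 14 8)(2 6)(5 11) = [1, 3, 6, 9, 4, 11, 2, 14, 0, 16, 10, 5, 12, 13, 8, 7, 15]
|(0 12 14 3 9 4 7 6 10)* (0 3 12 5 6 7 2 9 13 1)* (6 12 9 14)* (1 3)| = 12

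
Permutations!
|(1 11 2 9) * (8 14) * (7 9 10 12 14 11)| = |(1 7 9)(2 10 12 14 8 11)| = 6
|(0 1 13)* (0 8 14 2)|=6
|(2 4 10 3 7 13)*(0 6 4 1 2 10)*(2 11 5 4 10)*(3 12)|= 12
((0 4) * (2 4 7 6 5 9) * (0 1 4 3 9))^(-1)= (0 5 6 7)(1 4)(2 9 3)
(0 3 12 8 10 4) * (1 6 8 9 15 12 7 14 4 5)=(0 3 7 14 4)(1 6 8 10 5)(9 15 12)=[3, 6, 2, 7, 0, 1, 8, 14, 10, 15, 5, 11, 9, 13, 4, 12]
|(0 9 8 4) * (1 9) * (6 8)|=6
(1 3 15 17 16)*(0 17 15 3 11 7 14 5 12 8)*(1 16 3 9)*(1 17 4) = (0 4 1 11 7 14 5 12 8)(3 9 17) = [4, 11, 2, 9, 1, 12, 6, 14, 0, 17, 10, 7, 8, 13, 5, 15, 16, 3]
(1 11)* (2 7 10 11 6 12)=(1 6 12 2 7 10 11)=[0, 6, 7, 3, 4, 5, 12, 10, 8, 9, 11, 1, 2]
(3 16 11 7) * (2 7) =(2 7 3 16 11) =[0, 1, 7, 16, 4, 5, 6, 3, 8, 9, 10, 2, 12, 13, 14, 15, 11]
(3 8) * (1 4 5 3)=[0, 4, 2, 8, 5, 3, 6, 7, 1]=(1 4 5 3 8)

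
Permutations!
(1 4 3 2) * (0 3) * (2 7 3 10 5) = (0 10 5 2 1 4)(3 7) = [10, 4, 1, 7, 0, 2, 6, 3, 8, 9, 5]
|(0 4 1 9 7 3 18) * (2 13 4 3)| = 6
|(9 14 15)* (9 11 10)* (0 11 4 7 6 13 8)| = |(0 11 10 9 14 15 4 7 6 13 8)| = 11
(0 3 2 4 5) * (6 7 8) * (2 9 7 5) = (0 3 9 7 8 6 5)(2 4) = [3, 1, 4, 9, 2, 0, 5, 8, 6, 7]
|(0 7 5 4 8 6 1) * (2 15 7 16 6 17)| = |(0 16 6 1)(2 15 7 5 4 8 17)| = 28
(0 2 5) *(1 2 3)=(0 3 1 2 5)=[3, 2, 5, 1, 4, 0]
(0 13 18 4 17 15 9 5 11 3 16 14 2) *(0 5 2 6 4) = (0 13 18)(2 5 11 3 16 14 6 4 17 15 9) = [13, 1, 5, 16, 17, 11, 4, 7, 8, 2, 10, 3, 12, 18, 6, 9, 14, 15, 0]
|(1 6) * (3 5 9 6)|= 5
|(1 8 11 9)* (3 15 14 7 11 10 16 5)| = 11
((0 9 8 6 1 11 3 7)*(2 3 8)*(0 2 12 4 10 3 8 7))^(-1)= (0 3 10 4 12 9)(1 6 8 2 7 11)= ((0 9 12 4 10 3)(1 11 7 2 8 6))^(-1)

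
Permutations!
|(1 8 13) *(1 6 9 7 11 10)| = 8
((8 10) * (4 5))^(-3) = ((4 5)(8 10))^(-3) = (4 5)(8 10)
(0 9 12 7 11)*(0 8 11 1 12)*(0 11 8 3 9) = (1 12 7)(3 9 11) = [0, 12, 2, 9, 4, 5, 6, 1, 8, 11, 10, 3, 7]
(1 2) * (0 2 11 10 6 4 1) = [2, 11, 0, 3, 1, 5, 4, 7, 8, 9, 6, 10] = (0 2)(1 11 10 6 4)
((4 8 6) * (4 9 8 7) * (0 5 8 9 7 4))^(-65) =(9)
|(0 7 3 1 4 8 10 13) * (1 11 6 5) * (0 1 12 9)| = |(0 7 3 11 6 5 12 9)(1 4 8 10 13)| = 40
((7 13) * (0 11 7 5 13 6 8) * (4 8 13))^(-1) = ((0 11 7 6 13 5 4 8))^(-1) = (0 8 4 5 13 6 7 11)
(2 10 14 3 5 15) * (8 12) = [0, 1, 10, 5, 4, 15, 6, 7, 12, 9, 14, 11, 8, 13, 3, 2] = (2 10 14 3 5 15)(8 12)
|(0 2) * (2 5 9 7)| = 5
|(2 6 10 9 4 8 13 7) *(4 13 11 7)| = 9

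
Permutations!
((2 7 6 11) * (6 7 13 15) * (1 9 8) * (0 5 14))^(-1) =(0 14 5)(1 8 9)(2 11 6 15 13)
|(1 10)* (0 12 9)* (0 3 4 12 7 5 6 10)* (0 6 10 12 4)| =9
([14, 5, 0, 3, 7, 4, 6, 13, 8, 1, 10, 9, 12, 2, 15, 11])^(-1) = [2, 9, 13, 3, 5, 1, 6, 4, 8, 11, 10, 15, 12, 7, 0, 14]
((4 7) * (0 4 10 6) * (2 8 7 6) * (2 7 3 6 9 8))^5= ((0 4 9 8 3 6)(7 10))^5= (0 6 3 8 9 4)(7 10)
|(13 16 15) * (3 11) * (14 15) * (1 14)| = |(1 14 15 13 16)(3 11)| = 10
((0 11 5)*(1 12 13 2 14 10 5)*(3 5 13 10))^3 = ((0 11 1 12 10 13 2 14 3 5))^3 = (0 12 2 5 1 13 3 11 10 14)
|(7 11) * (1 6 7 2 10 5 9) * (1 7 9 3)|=9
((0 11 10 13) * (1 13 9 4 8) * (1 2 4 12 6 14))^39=((0 11 10 9 12 6 14 1 13)(2 4 8))^39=(0 9 14)(1 11 12)(6 13 10)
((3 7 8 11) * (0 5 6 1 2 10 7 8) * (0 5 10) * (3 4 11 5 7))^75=(0 8 1 10 5 2 3 6)(4 11)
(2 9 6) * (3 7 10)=[0, 1, 9, 7, 4, 5, 2, 10, 8, 6, 3]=(2 9 6)(3 7 10)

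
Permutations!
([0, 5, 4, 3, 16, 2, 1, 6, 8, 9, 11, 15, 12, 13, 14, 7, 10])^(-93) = (1 15 16 5 7 10 2 6 11 4)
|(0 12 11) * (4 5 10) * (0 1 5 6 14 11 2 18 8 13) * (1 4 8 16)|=20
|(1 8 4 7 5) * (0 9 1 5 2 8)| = 12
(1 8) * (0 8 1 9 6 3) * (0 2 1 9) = (0 8)(1 9 6 3 2) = [8, 9, 1, 2, 4, 5, 3, 7, 0, 6]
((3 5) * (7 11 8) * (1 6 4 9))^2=((1 6 4 9)(3 5)(7 11 8))^2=(1 4)(6 9)(7 8 11)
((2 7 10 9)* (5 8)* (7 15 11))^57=(2 7)(5 8)(9 11)(10 15)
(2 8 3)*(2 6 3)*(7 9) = (2 8)(3 6)(7 9) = [0, 1, 8, 6, 4, 5, 3, 9, 2, 7]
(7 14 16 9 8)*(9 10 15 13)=(7 14 16 10 15 13 9 8)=[0, 1, 2, 3, 4, 5, 6, 14, 7, 8, 15, 11, 12, 9, 16, 13, 10]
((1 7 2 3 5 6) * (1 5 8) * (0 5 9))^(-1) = ((0 5 6 9)(1 7 2 3 8))^(-1) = (0 9 6 5)(1 8 3 2 7)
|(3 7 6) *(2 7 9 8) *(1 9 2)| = 12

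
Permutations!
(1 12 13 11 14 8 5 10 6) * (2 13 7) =(1 12 7 2 13 11 14 8 5 10 6) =[0, 12, 13, 3, 4, 10, 1, 2, 5, 9, 6, 14, 7, 11, 8]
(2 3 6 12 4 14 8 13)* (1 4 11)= (1 4 14 8 13 2 3 6 12 11)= [0, 4, 3, 6, 14, 5, 12, 7, 13, 9, 10, 1, 11, 2, 8]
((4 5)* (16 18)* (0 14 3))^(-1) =((0 14 3)(4 5)(16 18))^(-1) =(0 3 14)(4 5)(16 18)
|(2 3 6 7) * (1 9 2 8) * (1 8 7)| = 5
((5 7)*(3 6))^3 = ((3 6)(5 7))^3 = (3 6)(5 7)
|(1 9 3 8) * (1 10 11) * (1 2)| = 7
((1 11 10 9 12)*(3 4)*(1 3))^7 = (12)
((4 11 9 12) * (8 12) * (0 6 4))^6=(0 12 8 9 11 4 6)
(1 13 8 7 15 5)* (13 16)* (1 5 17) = [0, 16, 2, 3, 4, 5, 6, 15, 7, 9, 10, 11, 12, 8, 14, 17, 13, 1] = (1 16 13 8 7 15 17)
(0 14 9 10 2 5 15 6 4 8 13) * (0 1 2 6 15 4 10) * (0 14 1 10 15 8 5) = (0 1 2)(4 5)(6 15 8 13 10)(9 14) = [1, 2, 0, 3, 5, 4, 15, 7, 13, 14, 6, 11, 12, 10, 9, 8]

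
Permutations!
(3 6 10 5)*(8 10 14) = [0, 1, 2, 6, 4, 3, 14, 7, 10, 9, 5, 11, 12, 13, 8] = (3 6 14 8 10 5)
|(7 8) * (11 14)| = 2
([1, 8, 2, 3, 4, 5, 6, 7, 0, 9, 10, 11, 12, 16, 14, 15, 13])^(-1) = (0 8 1)(13 16)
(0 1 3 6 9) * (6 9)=(0 1 3 9)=[1, 3, 2, 9, 4, 5, 6, 7, 8, 0]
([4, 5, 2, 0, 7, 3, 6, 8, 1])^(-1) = (0 3 5 1 8 7 4)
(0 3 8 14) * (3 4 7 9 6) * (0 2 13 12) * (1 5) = (0 4 7 9 6 3 8 14 2 13 12)(1 5) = [4, 5, 13, 8, 7, 1, 3, 9, 14, 6, 10, 11, 0, 12, 2]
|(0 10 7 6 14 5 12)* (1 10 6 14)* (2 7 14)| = |(0 6 1 10 14 5 12)(2 7)| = 14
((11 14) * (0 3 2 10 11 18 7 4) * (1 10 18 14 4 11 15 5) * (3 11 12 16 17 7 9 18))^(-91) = ((0 11 4)(1 10 15 5)(2 3)(7 12 16 17)(9 18))^(-91) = (0 4 11)(1 10 15 5)(2 3)(7 12 16 17)(9 18)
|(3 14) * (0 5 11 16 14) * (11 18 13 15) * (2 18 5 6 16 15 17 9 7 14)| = |(0 6 16 2 18 13 17 9 7 14 3)(11 15)| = 22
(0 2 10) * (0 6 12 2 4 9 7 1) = (0 4 9 7 1)(2 10 6 12) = [4, 0, 10, 3, 9, 5, 12, 1, 8, 7, 6, 11, 2]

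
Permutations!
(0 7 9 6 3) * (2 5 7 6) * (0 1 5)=(0 6 3 1 5 7 9 2)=[6, 5, 0, 1, 4, 7, 3, 9, 8, 2]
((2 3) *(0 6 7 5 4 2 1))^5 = ((0 6 7 5 4 2 3 1))^5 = (0 2 7 1 4 6 3 5)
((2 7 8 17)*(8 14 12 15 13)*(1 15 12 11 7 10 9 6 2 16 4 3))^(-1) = ((1 15 13 8 17 16 4 3)(2 10 9 6)(7 14 11))^(-1) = (1 3 4 16 17 8 13 15)(2 6 9 10)(7 11 14)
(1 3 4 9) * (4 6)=[0, 3, 2, 6, 9, 5, 4, 7, 8, 1]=(1 3 6 4 9)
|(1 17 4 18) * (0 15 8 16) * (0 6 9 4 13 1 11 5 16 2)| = |(0 15 8 2)(1 17 13)(4 18 11 5 16 6 9)| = 84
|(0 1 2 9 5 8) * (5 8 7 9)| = |(0 1 2 5 7 9 8)| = 7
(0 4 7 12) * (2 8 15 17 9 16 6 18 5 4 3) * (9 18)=(0 3 2 8 15 17 18 5 4 7 12)(6 9 16)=[3, 1, 8, 2, 7, 4, 9, 12, 15, 16, 10, 11, 0, 13, 14, 17, 6, 18, 5]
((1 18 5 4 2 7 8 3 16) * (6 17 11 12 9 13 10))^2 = ((1 18 5 4 2 7 8 3 16)(6 17 11 12 9 13 10))^2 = (1 5 2 8 16 18 4 7 3)(6 11 9 10 17 12 13)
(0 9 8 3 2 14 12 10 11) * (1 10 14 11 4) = [9, 10, 11, 2, 1, 5, 6, 7, 3, 8, 4, 0, 14, 13, 12] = (0 9 8 3 2 11)(1 10 4)(12 14)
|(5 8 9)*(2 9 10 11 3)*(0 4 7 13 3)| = 11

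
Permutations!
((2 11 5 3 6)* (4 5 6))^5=((2 11 6)(3 4 5))^5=(2 6 11)(3 5 4)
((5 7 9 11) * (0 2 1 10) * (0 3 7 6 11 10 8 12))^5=(12)(3 7 9 10)(5 11 6)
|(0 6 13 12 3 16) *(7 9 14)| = |(0 6 13 12 3 16)(7 9 14)| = 6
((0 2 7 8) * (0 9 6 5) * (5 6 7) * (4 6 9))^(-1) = (0 5 2)(4 8 7 9 6)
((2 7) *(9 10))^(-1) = ((2 7)(9 10))^(-1) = (2 7)(9 10)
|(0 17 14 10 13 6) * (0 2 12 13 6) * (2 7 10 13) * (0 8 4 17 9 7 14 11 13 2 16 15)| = |(0 9 7 10 6 14 2 12 16 15)(4 17 11 13 8)| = 10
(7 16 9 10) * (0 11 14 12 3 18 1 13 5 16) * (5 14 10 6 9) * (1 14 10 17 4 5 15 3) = [11, 13, 2, 18, 5, 16, 9, 0, 8, 6, 7, 17, 1, 10, 12, 3, 15, 4, 14] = (0 11 17 4 5 16 15 3 18 14 12 1 13 10 7)(6 9)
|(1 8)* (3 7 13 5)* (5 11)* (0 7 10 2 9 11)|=6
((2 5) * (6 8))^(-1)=(2 5)(6 8)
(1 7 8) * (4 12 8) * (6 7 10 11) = (1 10 11 6 7 4 12 8) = [0, 10, 2, 3, 12, 5, 7, 4, 1, 9, 11, 6, 8]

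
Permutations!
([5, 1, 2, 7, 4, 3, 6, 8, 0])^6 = (0 5 3 7 8)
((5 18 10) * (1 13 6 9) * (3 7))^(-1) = ((1 13 6 9)(3 7)(5 18 10))^(-1) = (1 9 6 13)(3 7)(5 10 18)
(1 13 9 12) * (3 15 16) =(1 13 9 12)(3 15 16) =[0, 13, 2, 15, 4, 5, 6, 7, 8, 12, 10, 11, 1, 9, 14, 16, 3]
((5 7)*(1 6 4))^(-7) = (1 4 6)(5 7)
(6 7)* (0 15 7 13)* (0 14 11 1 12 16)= (0 15 7 6 13 14 11 1 12 16)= [15, 12, 2, 3, 4, 5, 13, 6, 8, 9, 10, 1, 16, 14, 11, 7, 0]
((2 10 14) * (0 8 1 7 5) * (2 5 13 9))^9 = ((0 8 1 7 13 9 2 10 14 5))^9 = (0 5 14 10 2 9 13 7 1 8)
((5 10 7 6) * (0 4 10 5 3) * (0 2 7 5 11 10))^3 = (11)(0 4)(2 3 6 7)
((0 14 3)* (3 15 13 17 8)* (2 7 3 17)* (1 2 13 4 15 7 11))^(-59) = ((0 14 7 3)(1 2 11)(4 15)(8 17))^(-59) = (0 14 7 3)(1 2 11)(4 15)(8 17)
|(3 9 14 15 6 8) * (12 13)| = 6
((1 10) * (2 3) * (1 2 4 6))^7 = ((1 10 2 3 4 6))^7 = (1 10 2 3 4 6)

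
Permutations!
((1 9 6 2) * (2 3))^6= (1 9 6 3 2)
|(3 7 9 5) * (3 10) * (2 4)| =10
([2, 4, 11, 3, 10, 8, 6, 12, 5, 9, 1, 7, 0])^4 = (0 12 7 11 2)(1 4 10)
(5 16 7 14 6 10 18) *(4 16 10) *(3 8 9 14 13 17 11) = (3 8 9 14 6 4 16 7 13 17 11)(5 10 18) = [0, 1, 2, 8, 16, 10, 4, 13, 9, 14, 18, 3, 12, 17, 6, 15, 7, 11, 5]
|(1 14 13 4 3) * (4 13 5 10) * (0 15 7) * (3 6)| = 21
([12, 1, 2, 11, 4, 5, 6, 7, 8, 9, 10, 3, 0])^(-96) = [0, 1, 2, 3, 4, 5, 6, 7, 8, 9, 10, 11, 12]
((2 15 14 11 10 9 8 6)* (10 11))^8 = ((2 15 14 10 9 8 6))^8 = (2 15 14 10 9 8 6)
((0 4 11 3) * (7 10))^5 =((0 4 11 3)(7 10))^5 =(0 4 11 3)(7 10)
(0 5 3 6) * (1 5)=[1, 5, 2, 6, 4, 3, 0]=(0 1 5 3 6)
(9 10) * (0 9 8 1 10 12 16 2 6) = [9, 10, 6, 3, 4, 5, 0, 7, 1, 12, 8, 11, 16, 13, 14, 15, 2] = (0 9 12 16 2 6)(1 10 8)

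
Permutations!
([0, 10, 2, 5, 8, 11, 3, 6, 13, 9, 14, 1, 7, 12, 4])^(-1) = [0, 11, 2, 6, 14, 3, 7, 12, 4, 9, 1, 5, 13, 8, 10]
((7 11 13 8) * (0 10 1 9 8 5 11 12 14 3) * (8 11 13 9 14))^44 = ((0 10 1 14 3)(5 13)(7 12 8)(9 11))^44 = (0 3 14 1 10)(7 8 12)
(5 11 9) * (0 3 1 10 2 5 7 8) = [3, 10, 5, 1, 4, 11, 6, 8, 0, 7, 2, 9] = (0 3 1 10 2 5 11 9 7 8)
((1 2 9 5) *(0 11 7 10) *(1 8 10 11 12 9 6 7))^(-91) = ((0 12 9 5 8 10)(1 2 6 7 11))^(-91) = (0 10 8 5 9 12)(1 11 7 6 2)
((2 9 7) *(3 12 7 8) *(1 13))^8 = (13)(2 8 12)(3 7 9) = ((1 13)(2 9 8 3 12 7))^8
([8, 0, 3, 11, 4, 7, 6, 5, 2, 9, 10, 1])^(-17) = (0 8 2 3 11 1)(5 7)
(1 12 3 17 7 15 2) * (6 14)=(1 12 3 17 7 15 2)(6 14)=[0, 12, 1, 17, 4, 5, 14, 15, 8, 9, 10, 11, 3, 13, 6, 2, 16, 7]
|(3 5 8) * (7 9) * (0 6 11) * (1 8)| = |(0 6 11)(1 8 3 5)(7 9)| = 12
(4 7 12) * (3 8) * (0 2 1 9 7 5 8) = (0 2 1 9 7 12 4 5 8 3) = [2, 9, 1, 0, 5, 8, 6, 12, 3, 7, 10, 11, 4]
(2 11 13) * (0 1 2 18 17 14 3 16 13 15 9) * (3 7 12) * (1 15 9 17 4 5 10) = (0 15 17 14 7 12 3 16 13 18 4 5 10 1 2 11 9) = [15, 2, 11, 16, 5, 10, 6, 12, 8, 0, 1, 9, 3, 18, 7, 17, 13, 14, 4]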